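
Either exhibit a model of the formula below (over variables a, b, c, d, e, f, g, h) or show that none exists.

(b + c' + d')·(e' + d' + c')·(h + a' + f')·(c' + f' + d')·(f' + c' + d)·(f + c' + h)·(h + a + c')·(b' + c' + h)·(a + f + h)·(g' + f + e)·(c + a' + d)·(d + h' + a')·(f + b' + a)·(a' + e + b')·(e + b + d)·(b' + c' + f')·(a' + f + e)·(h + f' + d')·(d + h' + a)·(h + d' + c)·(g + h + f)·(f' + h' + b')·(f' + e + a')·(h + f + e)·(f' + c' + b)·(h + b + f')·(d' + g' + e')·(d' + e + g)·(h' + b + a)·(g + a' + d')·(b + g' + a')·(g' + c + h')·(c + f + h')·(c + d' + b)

a ↦ 0,  b ↦ 1,  c ↦ 0,  d ↦ 0,  e ↦ 0,  f ↦ 1,  g ↦ 1,  h ↦ 0

Try b = 1.
Try c = 0.
Try a = 0.
The clause (f) is unit, so f = 1.
The clause (h') is unit, so h = 0.
The clause (d') is unit, so d = 0.
No clause remains; e, g are free.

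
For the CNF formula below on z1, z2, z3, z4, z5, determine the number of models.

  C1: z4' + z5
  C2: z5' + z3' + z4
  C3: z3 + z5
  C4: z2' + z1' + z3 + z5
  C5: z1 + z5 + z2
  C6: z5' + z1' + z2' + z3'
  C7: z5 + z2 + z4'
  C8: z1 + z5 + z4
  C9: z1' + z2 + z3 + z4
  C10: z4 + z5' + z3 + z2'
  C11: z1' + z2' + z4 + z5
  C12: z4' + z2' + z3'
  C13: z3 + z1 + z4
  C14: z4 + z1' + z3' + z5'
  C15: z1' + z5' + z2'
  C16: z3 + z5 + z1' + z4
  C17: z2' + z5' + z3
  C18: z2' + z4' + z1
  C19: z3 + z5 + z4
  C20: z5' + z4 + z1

5

There are 2^5 = 32 truth assignments over (z1, z2, z3, z4, z5).
Split on z5. With z5 = 1, the clauses containing z5 are satisfied and z5' drops from the rest; 4 of the 2^4 = 16 assignments to the other variables satisfy what remains.
With z5 = 0, by the same count on the reduced clause set, 1 assignment works.
Total: 4 + 1 = 5.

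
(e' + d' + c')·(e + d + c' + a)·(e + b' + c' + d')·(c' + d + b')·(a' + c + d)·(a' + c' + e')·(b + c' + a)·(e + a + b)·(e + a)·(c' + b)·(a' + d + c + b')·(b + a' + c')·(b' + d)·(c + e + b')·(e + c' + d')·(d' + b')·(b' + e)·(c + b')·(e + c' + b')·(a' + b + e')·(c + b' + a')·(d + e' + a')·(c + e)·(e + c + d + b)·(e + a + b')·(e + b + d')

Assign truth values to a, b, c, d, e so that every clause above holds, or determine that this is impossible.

a=0; b=0; c=0; d=1; e=1

Case e = 1:
Case d = 1:
Unit clause (c') forces c = 0.
Unit clause (b') forces b = 0.
Unit clause (a') forces a = 0.
This assignment satisfies each clause.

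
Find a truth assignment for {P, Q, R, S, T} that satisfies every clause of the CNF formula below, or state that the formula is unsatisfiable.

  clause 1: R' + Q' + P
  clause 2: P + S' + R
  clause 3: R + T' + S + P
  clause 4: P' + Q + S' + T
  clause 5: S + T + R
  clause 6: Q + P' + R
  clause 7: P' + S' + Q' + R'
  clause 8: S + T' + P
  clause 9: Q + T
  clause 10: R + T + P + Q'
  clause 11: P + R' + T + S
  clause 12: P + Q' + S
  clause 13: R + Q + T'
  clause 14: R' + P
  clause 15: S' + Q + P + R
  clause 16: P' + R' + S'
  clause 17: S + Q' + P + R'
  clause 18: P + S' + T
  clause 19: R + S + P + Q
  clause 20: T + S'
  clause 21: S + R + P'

Branch on Q: set Q = 0.
Unit clause (T) forces T = 1.
Unit clause (R) forces R = 1.
Unit clause (P) forces P = 1.
Unit clause (S') forces S = 0.
All clauses are satisfied.

P=1, Q=0, R=1, S=0, T=1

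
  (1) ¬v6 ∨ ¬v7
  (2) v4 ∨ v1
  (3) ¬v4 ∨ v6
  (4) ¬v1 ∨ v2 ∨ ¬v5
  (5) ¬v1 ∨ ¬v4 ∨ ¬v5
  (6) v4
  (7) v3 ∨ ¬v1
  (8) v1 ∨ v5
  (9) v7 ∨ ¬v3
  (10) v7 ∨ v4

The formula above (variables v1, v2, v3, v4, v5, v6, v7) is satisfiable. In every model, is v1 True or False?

False

Suppose v1 = True.
(v4) alone gives v4 = True.
(v6) alone gives v6 = True.
(¬v7) alone gives v7 = False.
(¬v5) alone gives v5 = False.
(v3) alone gives v3 = True.
But (¬v3) is also a unit clause — contradiction.
So every satisfying assignment has v1 = False.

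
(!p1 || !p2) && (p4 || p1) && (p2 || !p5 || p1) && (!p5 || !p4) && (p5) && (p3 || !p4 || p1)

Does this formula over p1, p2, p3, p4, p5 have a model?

(p5) alone gives p5 = true.
(!p4) alone gives p4 = false.
(p1) alone gives p1 = true.
(!p2) alone gives p2 = false.
All clauses hold; p3 can take either value.
A satisfying assignment: p1: true,  p2: false,  p3: false,  p4: false,  p5: true.

Yes, satisfiable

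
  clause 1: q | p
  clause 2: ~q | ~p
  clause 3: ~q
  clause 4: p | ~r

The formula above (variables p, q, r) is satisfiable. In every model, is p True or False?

Suppose p = 0.
Unit clause (q) forces q = 1.
Now (~q) is unsatisfied and unit — conflict.
So every satisfying assignment has p = True.

True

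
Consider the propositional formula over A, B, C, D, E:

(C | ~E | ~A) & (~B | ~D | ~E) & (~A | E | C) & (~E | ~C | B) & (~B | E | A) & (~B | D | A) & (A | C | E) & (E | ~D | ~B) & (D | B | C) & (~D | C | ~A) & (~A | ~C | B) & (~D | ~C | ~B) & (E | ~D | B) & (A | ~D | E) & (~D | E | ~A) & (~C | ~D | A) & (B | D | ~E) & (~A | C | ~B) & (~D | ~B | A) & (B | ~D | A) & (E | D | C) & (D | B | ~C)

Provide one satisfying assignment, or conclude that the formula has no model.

A: 1,  B: 1,  C: 1,  D: 0,  E: 1

Case C = 1:
Case E = 1:
Unit clause (B) forces B = 1.
Unit clause (~D) forces D = 0.
Unit clause (A) forces A = 1.
This assignment satisfies each clause.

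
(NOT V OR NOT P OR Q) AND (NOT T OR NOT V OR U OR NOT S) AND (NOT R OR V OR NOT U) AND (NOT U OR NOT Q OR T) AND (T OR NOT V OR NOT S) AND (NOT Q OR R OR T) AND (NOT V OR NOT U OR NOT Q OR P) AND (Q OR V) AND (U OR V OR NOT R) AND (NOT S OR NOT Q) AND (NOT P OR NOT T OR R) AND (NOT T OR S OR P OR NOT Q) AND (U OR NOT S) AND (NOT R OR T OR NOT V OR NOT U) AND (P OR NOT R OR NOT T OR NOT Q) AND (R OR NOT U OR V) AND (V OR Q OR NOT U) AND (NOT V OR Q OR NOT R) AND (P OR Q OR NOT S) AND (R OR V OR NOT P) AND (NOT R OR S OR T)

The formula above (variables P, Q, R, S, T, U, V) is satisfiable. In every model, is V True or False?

True

Suppose V = false.
Unit clause (Q) forces Q = true.
Unit clause (NOT S) forces S = false.
Case R = false:
Unit clause (T) forces T = true.
Unit clause (NOT P) forces P = false.
That conflicts with the unit clause (P).
That branch fails; take R = true instead.
Unit clause (NOT U) forces U = false.
That conflicts with the unit clause (U).
Either choice for R ends in contradiction.
So every satisfying assignment has V = True.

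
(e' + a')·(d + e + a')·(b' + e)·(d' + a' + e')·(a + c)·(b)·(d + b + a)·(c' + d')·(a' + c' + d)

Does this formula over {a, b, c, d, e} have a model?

From the singleton clause (b), b = 1.
From the singleton clause (e), e = 1.
From the singleton clause (a'), a = 0.
From the singleton clause (c), c = 1.
From the singleton clause (d'), d = 0.
This assignment satisfies each clause.
A satisfying assignment: a: 0; b: 1; c: 1; d: 0; e: 1.

Yes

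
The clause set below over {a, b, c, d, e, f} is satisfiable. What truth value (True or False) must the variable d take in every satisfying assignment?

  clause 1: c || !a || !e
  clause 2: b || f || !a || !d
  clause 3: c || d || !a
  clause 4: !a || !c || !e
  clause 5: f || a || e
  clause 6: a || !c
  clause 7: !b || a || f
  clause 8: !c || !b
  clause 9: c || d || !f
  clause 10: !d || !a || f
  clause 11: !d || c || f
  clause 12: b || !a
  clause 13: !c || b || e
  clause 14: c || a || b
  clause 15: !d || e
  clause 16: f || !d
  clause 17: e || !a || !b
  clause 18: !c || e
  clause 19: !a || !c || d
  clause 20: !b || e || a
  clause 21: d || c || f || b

Suppose d = false.
Try c = true.
(a) alone gives a = true.
That conflicts with the unit clause (!a).
Undo c and try c = false.
(!a) alone gives a = false.
(!f) alone gives f = false.
(e) alone gives e = true.
(!b) alone gives b = false.
That conflicts with the unit clause (b).
Neither c = true nor c = false works.
So every satisfying assignment has d = True.

True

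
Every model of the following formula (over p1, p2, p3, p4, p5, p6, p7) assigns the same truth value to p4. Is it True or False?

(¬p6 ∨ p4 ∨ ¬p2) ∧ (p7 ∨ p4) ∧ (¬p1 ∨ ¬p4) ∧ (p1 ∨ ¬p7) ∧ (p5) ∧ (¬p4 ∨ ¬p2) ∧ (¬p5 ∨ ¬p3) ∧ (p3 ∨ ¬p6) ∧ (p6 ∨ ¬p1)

Suppose p4 = False.
Unit clause (p7) forces p7 = True.
Unit clause (p1) forces p1 = True.
Unit clause (p5) forces p5 = True.
Unit clause (¬p3) forces p3 = False.
Unit clause (¬p6) forces p6 = False.
But (p6) is also a unit clause — contradiction.
So every satisfying assignment has p4 = True.

True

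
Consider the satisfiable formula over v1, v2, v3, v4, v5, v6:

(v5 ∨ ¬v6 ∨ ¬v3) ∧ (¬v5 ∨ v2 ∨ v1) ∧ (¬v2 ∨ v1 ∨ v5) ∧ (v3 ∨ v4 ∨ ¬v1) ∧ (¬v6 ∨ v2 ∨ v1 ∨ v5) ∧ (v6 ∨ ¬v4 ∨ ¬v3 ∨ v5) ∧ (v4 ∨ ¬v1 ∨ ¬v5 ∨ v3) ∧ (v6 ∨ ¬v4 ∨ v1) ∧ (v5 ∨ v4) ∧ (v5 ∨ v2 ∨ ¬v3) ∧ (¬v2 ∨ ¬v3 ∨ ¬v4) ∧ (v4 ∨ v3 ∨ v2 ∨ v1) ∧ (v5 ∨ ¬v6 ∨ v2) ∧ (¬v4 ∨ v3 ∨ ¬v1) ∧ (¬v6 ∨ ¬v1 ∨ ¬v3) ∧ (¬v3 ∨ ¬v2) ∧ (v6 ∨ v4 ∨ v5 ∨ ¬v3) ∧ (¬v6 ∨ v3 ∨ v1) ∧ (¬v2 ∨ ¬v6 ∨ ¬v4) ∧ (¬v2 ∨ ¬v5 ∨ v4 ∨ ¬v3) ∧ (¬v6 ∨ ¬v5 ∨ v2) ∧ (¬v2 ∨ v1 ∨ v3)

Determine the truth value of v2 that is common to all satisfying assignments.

Suppose v2 = True.
(¬v3) alone gives v3 = False.
(v1) alone gives v1 = True.
(v4) alone gives v4 = True.
That conflicts with the unit clause (¬v4).
So every satisfying assignment has v2 = False.

False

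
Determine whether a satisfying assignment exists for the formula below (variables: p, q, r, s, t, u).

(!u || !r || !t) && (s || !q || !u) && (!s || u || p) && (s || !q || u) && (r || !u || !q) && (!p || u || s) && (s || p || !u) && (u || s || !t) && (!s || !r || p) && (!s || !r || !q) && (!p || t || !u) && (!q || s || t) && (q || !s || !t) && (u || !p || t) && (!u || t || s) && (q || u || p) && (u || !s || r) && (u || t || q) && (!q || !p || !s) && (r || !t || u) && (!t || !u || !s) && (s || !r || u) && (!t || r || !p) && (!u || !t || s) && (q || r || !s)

No, unsatisfiable

Try u = false.
Try s = false.
Unit clause (!q) forces q = false.
Unit clause (!p) forces p = false.
But (p) is also a unit clause — contradiction.
Backtrack on s: now try s = true.
Unit clause (p) forces p = true.
Unit clause (t) forces t = true.
Unit clause (q) forces q = true.
But (!q) is also a unit clause — contradiction.
Either choice for s ends in contradiction.
Backtrack on u: now try u = true.
Try r = false.
Unit clause (!q) forces q = false.
Unit clause (!s) forces s = false.
Unit clause (p) forces p = true.
Unit clause (t) forces t = true.
But (!t) is also a unit clause — contradiction.
Backtrack on r: now try r = true.
Unit clause (!t) forces t = false.
Unit clause (!p) forces p = false.
Unit clause (s) forces s = true.
But (!s) is also a unit clause — contradiction.
Either choice for r ends in contradiction.
Either choice for u ends in contradiction.
No assignment satisfies every clause.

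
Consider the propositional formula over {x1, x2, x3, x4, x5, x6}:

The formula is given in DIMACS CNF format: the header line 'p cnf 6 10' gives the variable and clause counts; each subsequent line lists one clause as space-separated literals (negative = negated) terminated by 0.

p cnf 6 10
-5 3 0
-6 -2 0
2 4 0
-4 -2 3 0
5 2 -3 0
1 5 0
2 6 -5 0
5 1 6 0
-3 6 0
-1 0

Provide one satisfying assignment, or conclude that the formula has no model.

x1: False; x2: False; x3: True; x4: True; x5: True; x6: True

Unit clause (¬x1) forces x1 = False.
Unit clause (x5) forces x5 = True.
Unit clause (x3) forces x3 = True.
Unit clause (x6) forces x6 = True.
Unit clause (¬x2) forces x2 = False.
Unit clause (x4) forces x4 = True.
Every clause now holds.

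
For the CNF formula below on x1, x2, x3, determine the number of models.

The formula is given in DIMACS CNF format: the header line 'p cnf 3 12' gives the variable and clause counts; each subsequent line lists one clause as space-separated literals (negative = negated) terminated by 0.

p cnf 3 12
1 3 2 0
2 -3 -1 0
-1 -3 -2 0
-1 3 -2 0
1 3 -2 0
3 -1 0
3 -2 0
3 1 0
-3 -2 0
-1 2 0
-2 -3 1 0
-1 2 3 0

There are 2^3 = 8 truth assignments over (x1, x2, x3).
Check each against the 12 clauses (columns in the order x1, x2, x3):
  F F F  ✗ fails (x1 ∨ x3 ∨ x2)
  F F T  ✓ satisfies all
  F T F  ✗ fails (x1 ∨ x3 ∨ ¬x2)
  F T T  ✗ fails (¬x3 ∨ ¬x2)
  T F F  ✗ fails (x3 ∨ ¬x1)
  T F T  ✗ fails (x2 ∨ ¬x3 ∨ ¬x1)
  T T F  ✗ fails (¬x1 ∨ x3 ∨ ¬x2)
  T T T  ✗ fails (¬x1 ∨ ¬x3 ∨ ¬x2)
1 of the 8 rows is a model.

1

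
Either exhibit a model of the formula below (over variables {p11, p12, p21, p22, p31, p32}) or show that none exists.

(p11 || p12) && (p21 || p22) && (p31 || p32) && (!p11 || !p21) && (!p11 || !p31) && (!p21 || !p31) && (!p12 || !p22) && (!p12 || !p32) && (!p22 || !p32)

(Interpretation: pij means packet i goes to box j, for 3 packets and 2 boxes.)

Branch on p11: set p11 = true.
Unit clause (!p21) forces p21 = false.
Unit clause (p22) forces p22 = true.
Unit clause (!p31) forces p31 = false.
Unit clause (p32) forces p32 = true.
That conflicts with the unit clause (!p32).
That branch fails; take p11 = false instead.
Unit clause (p12) forces p12 = true.
Unit clause (!p22) forces p22 = false.
Unit clause (p21) forces p21 = true.
Unit clause (!p31) forces p31 = false.
Unit clause (p32) forces p32 = true.
That conflicts with the unit clause (!p32).
Neither p11 = true nor p11 = false works.

UNSATISFIABLE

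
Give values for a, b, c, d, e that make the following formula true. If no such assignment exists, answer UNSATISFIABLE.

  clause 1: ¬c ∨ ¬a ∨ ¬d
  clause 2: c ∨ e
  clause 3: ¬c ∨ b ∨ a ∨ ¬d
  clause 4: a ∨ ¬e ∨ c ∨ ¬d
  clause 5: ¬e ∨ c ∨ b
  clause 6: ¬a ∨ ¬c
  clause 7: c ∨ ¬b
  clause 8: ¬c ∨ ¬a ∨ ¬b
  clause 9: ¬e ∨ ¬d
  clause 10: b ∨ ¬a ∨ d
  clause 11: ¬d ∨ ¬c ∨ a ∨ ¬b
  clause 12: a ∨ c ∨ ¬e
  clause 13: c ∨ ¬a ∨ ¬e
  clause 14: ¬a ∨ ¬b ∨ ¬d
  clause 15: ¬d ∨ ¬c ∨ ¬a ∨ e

Suppose c = True.
The clause (¬a) is unit, so a = False.
Suppose b = False.
The clause (¬d) is unit, so d = False.
No clause remains; e is free.

a=False,  b=False,  c=True,  d=False,  e=True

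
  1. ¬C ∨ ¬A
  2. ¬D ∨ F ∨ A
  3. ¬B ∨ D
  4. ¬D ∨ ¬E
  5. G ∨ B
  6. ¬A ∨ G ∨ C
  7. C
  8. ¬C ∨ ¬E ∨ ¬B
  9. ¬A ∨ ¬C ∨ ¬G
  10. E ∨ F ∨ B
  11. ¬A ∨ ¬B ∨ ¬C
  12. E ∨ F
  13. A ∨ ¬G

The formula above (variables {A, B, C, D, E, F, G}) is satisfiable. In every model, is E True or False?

False

Suppose E = True.
(¬D) alone gives D = False.
(¬B) alone gives B = False.
(G) alone gives G = True.
(C) alone gives C = True.
(¬A) alone gives A = False.
That conflicts with the unit clause (A).
So every satisfying assignment has E = False.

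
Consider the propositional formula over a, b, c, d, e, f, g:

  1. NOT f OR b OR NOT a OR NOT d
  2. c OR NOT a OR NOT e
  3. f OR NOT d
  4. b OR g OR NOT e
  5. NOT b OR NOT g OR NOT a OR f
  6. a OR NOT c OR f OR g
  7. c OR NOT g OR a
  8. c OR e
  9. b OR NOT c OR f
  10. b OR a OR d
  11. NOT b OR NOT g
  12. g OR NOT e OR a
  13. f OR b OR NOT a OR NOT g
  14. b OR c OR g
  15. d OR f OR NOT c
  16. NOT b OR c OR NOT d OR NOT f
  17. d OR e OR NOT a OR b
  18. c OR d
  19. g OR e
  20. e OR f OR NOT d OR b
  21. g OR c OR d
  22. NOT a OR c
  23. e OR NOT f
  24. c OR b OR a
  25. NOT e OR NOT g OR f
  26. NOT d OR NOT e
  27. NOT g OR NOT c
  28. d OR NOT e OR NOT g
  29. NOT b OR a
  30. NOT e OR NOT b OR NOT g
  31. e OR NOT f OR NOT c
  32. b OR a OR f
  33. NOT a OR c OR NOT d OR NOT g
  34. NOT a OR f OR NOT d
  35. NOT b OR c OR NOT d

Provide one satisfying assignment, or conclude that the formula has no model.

Suppose f = true.
The clause (e) is unit, so e = true.
The clause (NOT d) is unit, so d = false.
The clause (c) is unit, so c = true.
The clause (NOT g) is unit, so g = false.
The clause (b) is unit, so b = true.
The clause (a) is unit, so a = true.
This assignment satisfies each clause.

a ↦ true,  b ↦ true,  c ↦ true,  d ↦ false,  e ↦ true,  f ↦ true,  g ↦ false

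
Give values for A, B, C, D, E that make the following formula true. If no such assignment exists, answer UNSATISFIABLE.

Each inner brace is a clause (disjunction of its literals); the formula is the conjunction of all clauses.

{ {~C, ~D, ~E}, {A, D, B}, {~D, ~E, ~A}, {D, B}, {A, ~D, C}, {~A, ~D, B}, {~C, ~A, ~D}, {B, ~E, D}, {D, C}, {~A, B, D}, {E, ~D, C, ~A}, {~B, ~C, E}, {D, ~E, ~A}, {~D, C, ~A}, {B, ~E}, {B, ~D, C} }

A: 0, B: 0, C: 1, D: 1, E: 0

Suppose D = 1.
Suppose C = 1.
(~E) alone gives E = 0.
(~A) alone gives A = 0.
(~B) alone gives B = 0.
Every clause now holds.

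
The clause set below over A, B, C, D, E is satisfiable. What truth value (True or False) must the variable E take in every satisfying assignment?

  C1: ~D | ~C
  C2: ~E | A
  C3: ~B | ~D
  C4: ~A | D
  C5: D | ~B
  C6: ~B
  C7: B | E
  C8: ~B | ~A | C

Suppose E = 0.
From the singleton clause (~B), B = 0.
But (B) is also a unit clause — contradiction.
So every satisfying assignment has E = True.

True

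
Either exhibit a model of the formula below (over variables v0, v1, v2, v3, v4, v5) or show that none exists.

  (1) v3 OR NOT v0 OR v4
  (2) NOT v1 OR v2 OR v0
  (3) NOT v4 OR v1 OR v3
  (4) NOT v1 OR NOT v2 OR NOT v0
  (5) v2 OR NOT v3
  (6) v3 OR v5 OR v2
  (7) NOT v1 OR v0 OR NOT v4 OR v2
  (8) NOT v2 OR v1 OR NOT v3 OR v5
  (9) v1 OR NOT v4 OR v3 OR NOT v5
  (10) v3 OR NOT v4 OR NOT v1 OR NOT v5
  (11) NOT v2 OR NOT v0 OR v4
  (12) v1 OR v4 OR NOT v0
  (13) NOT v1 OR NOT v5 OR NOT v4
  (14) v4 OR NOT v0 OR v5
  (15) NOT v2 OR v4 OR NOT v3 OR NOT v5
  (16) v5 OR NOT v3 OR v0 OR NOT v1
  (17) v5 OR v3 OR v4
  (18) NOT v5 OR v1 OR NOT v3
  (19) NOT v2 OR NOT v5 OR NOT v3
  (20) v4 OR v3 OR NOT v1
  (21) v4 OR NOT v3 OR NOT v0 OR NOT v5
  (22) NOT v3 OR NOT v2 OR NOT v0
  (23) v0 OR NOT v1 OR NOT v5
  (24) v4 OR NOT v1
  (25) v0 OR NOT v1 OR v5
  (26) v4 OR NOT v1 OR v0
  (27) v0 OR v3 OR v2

Branch on v2: set v2 = true.
Branch on v1: set v1 = false.
Branch on v4: set v4 = false.
The clause (NOT v0) is unit, so v0 = false.
Branch on v3: set v3 = false.
The clause (v5) is unit, so v5 = true.
All clauses are satisfied.

v0 ↦ false, v1 ↦ false, v2 ↦ true, v3 ↦ false, v4 ↦ false, v5 ↦ true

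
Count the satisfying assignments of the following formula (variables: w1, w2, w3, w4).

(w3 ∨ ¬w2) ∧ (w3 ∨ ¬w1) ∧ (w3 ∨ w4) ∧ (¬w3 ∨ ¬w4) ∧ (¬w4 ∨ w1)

4

There are 2^4 = 16 truth assignments over (w1, w2, w3, w4).
Check each against the 5 clauses (columns in the order w1, w2, w3, w4):
  F F F F  ✗ fails (w3 ∨ w4)
  F F F T  ✗ fails (¬w4 ∨ w1)
  F F T F  ✓ satisfies all
  F F T T  ✗ fails (¬w3 ∨ ¬w4)
  F T F F  ✗ fails (w3 ∨ ¬w2)
  F T F T  ✗ fails (w3 ∨ ¬w2)
  F T T F  ✓ satisfies all
  F T T T  ✗ fails (¬w3 ∨ ¬w4)
  T F F F  ✗ fails (w3 ∨ ¬w1)
  T F F T  ✗ fails (w3 ∨ ¬w1)
  T F T F  ✓ satisfies all
  T F T T  ✗ fails (¬w3 ∨ ¬w4)
  T T F F  ✗ fails (w3 ∨ ¬w2)
  T T F T  ✗ fails (w3 ∨ ¬w2)
  T T T F  ✓ satisfies all
  T T T T  ✗ fails (¬w3 ∨ ¬w4)
4 of the 16 rows are models.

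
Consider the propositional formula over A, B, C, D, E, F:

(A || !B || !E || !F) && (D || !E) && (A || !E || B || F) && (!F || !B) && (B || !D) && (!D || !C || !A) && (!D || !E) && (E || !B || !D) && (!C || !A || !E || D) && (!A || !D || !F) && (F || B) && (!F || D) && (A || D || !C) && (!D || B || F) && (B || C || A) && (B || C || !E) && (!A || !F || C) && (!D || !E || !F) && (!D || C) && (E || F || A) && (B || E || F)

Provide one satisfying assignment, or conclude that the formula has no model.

A=true,  B=true,  C=false,  D=false,  E=false,  F=false

Case D = false:
The clause (!E) is unit, so E = false.
The clause (!F) is unit, so F = false.
The clause (B) is unit, so B = true.
The clause (A) is unit, so A = true.
No clause remains; C is free.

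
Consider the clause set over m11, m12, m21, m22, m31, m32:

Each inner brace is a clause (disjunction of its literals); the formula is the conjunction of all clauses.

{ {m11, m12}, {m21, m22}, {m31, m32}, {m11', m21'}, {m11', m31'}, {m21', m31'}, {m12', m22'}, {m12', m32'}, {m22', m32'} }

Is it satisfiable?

Unsatisfiable

Try m11 = 1.
Unit clause (m21') forces m21 = 0.
Unit clause (m22) forces m22 = 1.
Unit clause (m31') forces m31 = 0.
Unit clause (m32) forces m32 = 1.
Now (m32') is unsatisfied and unit — conflict.
That branch fails; take m11 = 0 instead.
Unit clause (m12) forces m12 = 1.
Unit clause (m22') forces m22 = 0.
Unit clause (m21) forces m21 = 1.
Unit clause (m31') forces m31 = 0.
Unit clause (m32) forces m32 = 1.
Now (m32') is unsatisfied and unit — conflict.
Neither m11 = 1 nor m11 = 0 works.
No assignment satisfies every clause.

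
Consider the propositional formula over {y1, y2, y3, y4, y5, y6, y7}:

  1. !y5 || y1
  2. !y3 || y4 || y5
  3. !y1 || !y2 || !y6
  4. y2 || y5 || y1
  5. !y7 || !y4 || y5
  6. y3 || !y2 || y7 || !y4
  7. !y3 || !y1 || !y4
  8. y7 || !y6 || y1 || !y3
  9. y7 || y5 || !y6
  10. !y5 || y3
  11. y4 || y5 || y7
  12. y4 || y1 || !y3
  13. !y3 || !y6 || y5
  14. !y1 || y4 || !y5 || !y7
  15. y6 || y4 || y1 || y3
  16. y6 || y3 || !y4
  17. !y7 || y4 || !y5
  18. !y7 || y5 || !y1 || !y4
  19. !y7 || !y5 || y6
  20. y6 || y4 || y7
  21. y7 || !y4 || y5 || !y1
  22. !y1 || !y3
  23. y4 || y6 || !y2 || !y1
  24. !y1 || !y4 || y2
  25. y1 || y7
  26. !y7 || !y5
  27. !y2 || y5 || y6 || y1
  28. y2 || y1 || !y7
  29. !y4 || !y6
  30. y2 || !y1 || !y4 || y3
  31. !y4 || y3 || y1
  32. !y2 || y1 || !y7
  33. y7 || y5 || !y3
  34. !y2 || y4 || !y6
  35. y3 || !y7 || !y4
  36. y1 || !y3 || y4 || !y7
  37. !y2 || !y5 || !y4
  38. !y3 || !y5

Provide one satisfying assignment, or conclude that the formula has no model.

y1: true,  y2: false,  y3: false,  y4: false,  y5: false,  y6: false,  y7: true

Suppose y5 = false.
Suppose y3 = false.
Suppose y2 = false.
The clause (y1) is unit, so y1 = true.
The clause (!y4) is unit, so y4 = false.
The clause (y7) is unit, so y7 = true.
No clause remains; y6 is free.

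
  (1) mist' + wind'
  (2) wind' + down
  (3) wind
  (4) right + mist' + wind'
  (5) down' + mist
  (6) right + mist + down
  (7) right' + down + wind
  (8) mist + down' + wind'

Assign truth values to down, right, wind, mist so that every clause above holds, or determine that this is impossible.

(wind) alone gives wind = 1.
(mist') alone gives mist = 0.
(down) alone gives down = 1.
That conflicts with the unit clause (down').

UNSATISFIABLE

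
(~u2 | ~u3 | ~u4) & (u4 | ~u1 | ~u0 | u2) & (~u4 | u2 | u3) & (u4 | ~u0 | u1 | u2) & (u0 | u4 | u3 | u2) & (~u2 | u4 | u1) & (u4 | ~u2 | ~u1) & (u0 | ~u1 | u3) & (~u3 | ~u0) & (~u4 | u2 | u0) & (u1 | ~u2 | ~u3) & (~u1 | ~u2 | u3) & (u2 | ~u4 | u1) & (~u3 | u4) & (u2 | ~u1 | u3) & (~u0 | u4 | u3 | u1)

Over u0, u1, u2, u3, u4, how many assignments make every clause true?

There are 2^5 = 32 truth assignments over (u0, u1, u2, u3, u4).
Split on u3. With u3 = 1, the clauses containing u3 are satisfied and ~u3 drops from the rest; 0 of the 2^4 = 16 assignments to the other variables satisfy what remains.
With u3 = 0, by the same count on the reduced clause set, 2 assignments work.
(One model: u0=F, u1=F, u2=T, u3=F, u4=T.)
Total: 0 + 2 = 2.

2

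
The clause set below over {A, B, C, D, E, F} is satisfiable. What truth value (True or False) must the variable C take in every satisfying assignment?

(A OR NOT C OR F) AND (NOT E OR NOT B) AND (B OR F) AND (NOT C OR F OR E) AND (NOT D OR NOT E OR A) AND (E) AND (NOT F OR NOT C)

False

Suppose C = true.
Unit clause (E) forces E = true.
Unit clause (NOT B) forces B = false.
Unit clause (F) forces F = true.
But (NOT F) is also a unit clause — contradiction.
So every satisfying assignment has C = False.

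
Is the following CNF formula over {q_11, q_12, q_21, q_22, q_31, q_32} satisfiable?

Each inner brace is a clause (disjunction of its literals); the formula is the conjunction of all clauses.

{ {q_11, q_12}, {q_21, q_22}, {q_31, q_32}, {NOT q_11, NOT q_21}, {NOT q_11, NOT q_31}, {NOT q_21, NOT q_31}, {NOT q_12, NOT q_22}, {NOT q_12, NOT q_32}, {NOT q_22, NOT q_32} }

Try q_11 = true.
(NOT q_21) alone gives q_21 = false.
(q_22) alone gives q_22 = true.
(NOT q_31) alone gives q_31 = false.
(q_32) alone gives q_32 = true.
Now (NOT q_32) is unsatisfied and unit — conflict.
So q_11 must be the other value — set q_11 = false.
(q_12) alone gives q_12 = true.
(NOT q_22) alone gives q_22 = false.
(q_21) alone gives q_21 = true.
(NOT q_31) alone gives q_31 = false.
(q_32) alone gives q_32 = true.
Now (NOT q_32) is unsatisfied and unit — conflict.
Neither q_11 = true nor q_11 = false works.
No assignment satisfies every clause.

Unsatisfiable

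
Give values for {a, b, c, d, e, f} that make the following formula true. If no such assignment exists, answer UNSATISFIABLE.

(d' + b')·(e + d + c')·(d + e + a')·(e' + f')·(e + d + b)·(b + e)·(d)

a ↦ 0; b ↦ 0; c ↦ 0; d ↦ 1; e ↦ 1; f ↦ 0

From the singleton clause (d), d = 1.
From the singleton clause (b'), b = 0.
From the singleton clause (e), e = 1.
From the singleton clause (f'), f = 0.
No clause remains; a, c are free.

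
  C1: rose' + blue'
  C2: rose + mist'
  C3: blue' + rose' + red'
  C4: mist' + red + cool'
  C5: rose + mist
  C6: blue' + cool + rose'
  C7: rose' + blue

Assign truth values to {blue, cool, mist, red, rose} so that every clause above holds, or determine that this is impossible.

Try rose = 0.
Unit clause (mist') forces mist = 0.
Now (mist) is unsatisfied and unit — conflict.
Undo rose and try rose = 1.
Unit clause (blue') forces blue = 0.
Now (blue) is unsatisfied and unit — conflict.
Either choice for rose ends in contradiction.

UNSATISFIABLE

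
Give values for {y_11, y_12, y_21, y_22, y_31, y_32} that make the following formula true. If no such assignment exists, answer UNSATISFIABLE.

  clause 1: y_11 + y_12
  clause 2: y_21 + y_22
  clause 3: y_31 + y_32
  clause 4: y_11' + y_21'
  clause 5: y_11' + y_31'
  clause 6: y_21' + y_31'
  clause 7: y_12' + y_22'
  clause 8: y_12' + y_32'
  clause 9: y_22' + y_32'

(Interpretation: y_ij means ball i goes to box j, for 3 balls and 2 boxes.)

UNSATISFIABLE

Case y_11 = 1:
From the singleton clause (y_21'), y_21 = 0.
From the singleton clause (y_22), y_22 = 1.
From the singleton clause (y_31'), y_31 = 0.
From the singleton clause (y_32), y_32 = 1.
That conflicts with the unit clause (y_32').
So y_11 must be the other value — set y_11 = 0.
From the singleton clause (y_12), y_12 = 1.
From the singleton clause (y_22'), y_22 = 0.
From the singleton clause (y_21), y_21 = 1.
From the singleton clause (y_31'), y_31 = 0.
From the singleton clause (y_32), y_32 = 1.
That conflicts with the unit clause (y_32').
Both values of y_11 lead to a conflict.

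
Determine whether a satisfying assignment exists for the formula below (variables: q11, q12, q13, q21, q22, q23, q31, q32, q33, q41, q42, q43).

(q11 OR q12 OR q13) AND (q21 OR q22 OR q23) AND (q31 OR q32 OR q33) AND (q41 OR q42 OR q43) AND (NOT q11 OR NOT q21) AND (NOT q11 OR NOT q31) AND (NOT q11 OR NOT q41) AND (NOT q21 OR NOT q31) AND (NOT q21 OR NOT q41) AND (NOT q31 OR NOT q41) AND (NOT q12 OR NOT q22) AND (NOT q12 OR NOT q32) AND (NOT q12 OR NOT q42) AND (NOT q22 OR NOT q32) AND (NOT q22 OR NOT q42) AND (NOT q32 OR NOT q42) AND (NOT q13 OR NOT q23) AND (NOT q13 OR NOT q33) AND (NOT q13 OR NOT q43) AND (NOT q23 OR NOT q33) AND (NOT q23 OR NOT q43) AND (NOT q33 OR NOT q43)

Suppose q11 = false.
Suppose q12 = true.
From the singleton clause (NOT q22), q22 = false.
From the singleton clause (NOT q32), q32 = false.
From the singleton clause (NOT q42), q42 = false.
Suppose q21 = true.
From the singleton clause (NOT q31), q31 = false.
From the singleton clause (q33), q33 = true.
From the singleton clause (NOT q41), q41 = false.
From the singleton clause (q43), q43 = true.
Now (NOT q43) is unsatisfied and unit — conflict.
So q21 must be the other value — set q21 = false.
From the singleton clause (q23), q23 = true.
From the singleton clause (NOT q13), q13 = false.
From the singleton clause (NOT q33), q33 = false.
From the singleton clause (q31), q31 = true.
From the singleton clause (NOT q41), q41 = false.
From the singleton clause (q43), q43 = true.
Now (NOT q43) is unsatisfied and unit — conflict.
Both values of q21 lead to a conflict.
So q12 must be the other value — set q12 = false.
From the singleton clause (q13), q13 = true.
From the singleton clause (NOT q23), q23 = false.
From the singleton clause (NOT q33), q33 = false.
From the singleton clause (NOT q43), q43 = false.
Suppose q21 = true.
From the singleton clause (NOT q31), q31 = false.
From the singleton clause (q32), q32 = true.
From the singleton clause (NOT q41), q41 = false.
From the singleton clause (q42), q42 = true.
Now (NOT q42) is unsatisfied and unit — conflict.
So q21 must be the other value — set q21 = false.
From the singleton clause (q22), q22 = true.
From the singleton clause (NOT q32), q32 = false.
From the singleton clause (q31), q31 = true.
From the singleton clause (NOT q41), q41 = false.
From the singleton clause (q42), q42 = true.
Now (NOT q42) is unsatisfied and unit — conflict.
Both values of q21 lead to a conflict.
Both values of q12 lead to a conflict.
So q11 must be the other value — set q11 = true.
From the singleton clause (NOT q21), q21 = false.
From the singleton clause (NOT q31), q31 = false.
From the singleton clause (NOT q41), q41 = false.
Suppose q22 = true.
From the singleton clause (NOT q12), q12 = false.
From the singleton clause (NOT q32), q32 = false.
From the singleton clause (q33), q33 = true.
From the singleton clause (NOT q42), q42 = false.
From the singleton clause (q43), q43 = true.
Now (NOT q43) is unsatisfied and unit — conflict.
So q22 must be the other value — set q22 = false.
From the singleton clause (q23), q23 = true.
From the singleton clause (NOT q13), q13 = false.
From the singleton clause (NOT q33), q33 = false.
From the singleton clause (q32), q32 = true.
From the singleton clause (NOT q12), q12 = false.
From the singleton clause (NOT q42), q42 = false.
From the singleton clause (q43), q43 = true.
Now (NOT q43) is unsatisfied and unit — conflict.
Both values of q22 lead to a conflict.
Both values of q11 lead to a conflict.
No assignment satisfies every clause.

No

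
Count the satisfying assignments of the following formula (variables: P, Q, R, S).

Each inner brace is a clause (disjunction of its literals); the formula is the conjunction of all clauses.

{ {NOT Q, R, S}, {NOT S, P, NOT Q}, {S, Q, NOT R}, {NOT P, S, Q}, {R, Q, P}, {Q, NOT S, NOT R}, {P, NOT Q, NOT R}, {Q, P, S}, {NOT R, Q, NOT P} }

There are 2^4 = 16 truth assignments over (P, Q, R, S).
Check each against the 9 clauses (columns in the order P, Q, R, S):
  F F F F  ✗ fails (R OR Q OR P)
  F F F T  ✗ fails (R OR Q OR P)
  F F T F  ✗ fails (S OR Q OR NOT R)
  F F T T  ✗ fails (Q OR NOT S OR NOT R)
  F T F F  ✗ fails (NOT Q OR R OR S)
  F T F T  ✗ fails (NOT S OR P OR NOT Q)
  F T T F  ✗ fails (P OR NOT Q OR NOT R)
  F T T T  ✗ fails (NOT S OR P OR NOT Q)
  T F F F  ✗ fails (NOT P OR S OR Q)
  T F F T  ✓ satisfies all
  T F T F  ✗ fails (S OR Q OR NOT R)
  T F T T  ✗ fails (Q OR NOT S OR NOT R)
  T T F F  ✗ fails (NOT Q OR R OR S)
  T T F T  ✓ satisfies all
  T T T F  ✓ satisfies all
  T T T T  ✓ satisfies all
4 of the 16 rows are models.

4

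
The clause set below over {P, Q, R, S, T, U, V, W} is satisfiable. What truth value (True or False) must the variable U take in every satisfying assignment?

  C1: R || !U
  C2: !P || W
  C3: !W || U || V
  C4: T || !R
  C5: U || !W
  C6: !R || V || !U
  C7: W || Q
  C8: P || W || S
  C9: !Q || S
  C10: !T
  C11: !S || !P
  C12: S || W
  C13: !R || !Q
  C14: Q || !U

Suppose U = true.
Unit clause (R) forces R = true.
Unit clause (T) forces T = true.
Now (!T) is unsatisfied and unit — conflict.
So every satisfying assignment has U = False.

False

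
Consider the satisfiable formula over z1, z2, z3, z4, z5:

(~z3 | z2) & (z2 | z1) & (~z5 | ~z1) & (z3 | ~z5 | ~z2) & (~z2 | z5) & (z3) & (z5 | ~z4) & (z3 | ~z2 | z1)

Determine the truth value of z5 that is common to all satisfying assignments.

Suppose z5 = 0.
(~z2) alone gives z2 = 0.
(~z3) alone gives z3 = 0.
That conflicts with the unit clause (z3).
So every satisfying assignment has z5 = True.

True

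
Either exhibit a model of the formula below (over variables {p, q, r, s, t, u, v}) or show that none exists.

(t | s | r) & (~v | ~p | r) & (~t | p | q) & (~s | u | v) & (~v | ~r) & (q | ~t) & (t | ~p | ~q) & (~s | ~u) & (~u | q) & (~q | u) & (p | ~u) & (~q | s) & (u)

From the singleton clause (u), u = 1.
From the singleton clause (~s), s = 0.
From the singleton clause (q), q = 1.
That conflicts with the unit clause (~q).

UNSATISFIABLE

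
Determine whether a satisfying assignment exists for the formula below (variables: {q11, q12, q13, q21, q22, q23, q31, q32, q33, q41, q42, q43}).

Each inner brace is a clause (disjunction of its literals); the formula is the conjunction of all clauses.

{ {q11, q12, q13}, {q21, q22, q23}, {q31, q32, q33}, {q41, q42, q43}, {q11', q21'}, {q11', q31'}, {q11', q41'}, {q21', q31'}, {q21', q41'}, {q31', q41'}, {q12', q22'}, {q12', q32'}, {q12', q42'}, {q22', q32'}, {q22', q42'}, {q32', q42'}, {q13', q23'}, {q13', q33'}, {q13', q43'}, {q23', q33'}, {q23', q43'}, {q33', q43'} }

Suppose q11 = 0.
Suppose q12 = 1.
(q22') alone gives q22 = 0.
(q32') alone gives q32 = 0.
(q42') alone gives q42 = 0.
Suppose q21 = 1.
(q31') alone gives q31 = 0.
(q33) alone gives q33 = 1.
(q41') alone gives q41 = 0.
(q43) alone gives q43 = 1.
But (q43') is also a unit clause — contradiction.
Undo q21 and try q21 = 0.
(q23) alone gives q23 = 1.
(q13') alone gives q13 = 0.
(q33') alone gives q33 = 0.
(q31) alone gives q31 = 1.
(q41') alone gives q41 = 0.
(q43) alone gives q43 = 1.
But (q43') is also a unit clause — contradiction.
Both values of q21 lead to a conflict.
Undo q12 and try q12 = 0.
(q13) alone gives q13 = 1.
(q23') alone gives q23 = 0.
(q33') alone gives q33 = 0.
(q43') alone gives q43 = 0.
Suppose q21 = 1.
(q31') alone gives q31 = 0.
(q32) alone gives q32 = 1.
(q41') alone gives q41 = 0.
(q42) alone gives q42 = 1.
But (q42') is also a unit clause — contradiction.
Undo q21 and try q21 = 0.
(q22) alone gives q22 = 1.
(q32') alone gives q32 = 0.
(q31) alone gives q31 = 1.
(q41') alone gives q41 = 0.
(q42) alone gives q42 = 1.
But (q42') is also a unit clause — contradiction.
Both values of q21 lead to a conflict.
Both values of q12 lead to a conflict.
Undo q11 and try q11 = 1.
(q21') alone gives q21 = 0.
(q31') alone gives q31 = 0.
(q41') alone gives q41 = 0.
Suppose q22 = 1.
(q12') alone gives q12 = 0.
(q32') alone gives q32 = 0.
(q33) alone gives q33 = 1.
(q42') alone gives q42 = 0.
(q43) alone gives q43 = 1.
But (q43') is also a unit clause — contradiction.
Undo q22 and try q22 = 0.
(q23) alone gives q23 = 1.
(q13') alone gives q13 = 0.
(q33') alone gives q33 = 0.
(q32) alone gives q32 = 1.
(q12') alone gives q12 = 0.
(q42') alone gives q42 = 0.
(q43) alone gives q43 = 1.
But (q43') is also a unit clause — contradiction.
Both values of q22 lead to a conflict.
Both values of q11 lead to a conflict.
No assignment satisfies every clause.

Unsatisfiable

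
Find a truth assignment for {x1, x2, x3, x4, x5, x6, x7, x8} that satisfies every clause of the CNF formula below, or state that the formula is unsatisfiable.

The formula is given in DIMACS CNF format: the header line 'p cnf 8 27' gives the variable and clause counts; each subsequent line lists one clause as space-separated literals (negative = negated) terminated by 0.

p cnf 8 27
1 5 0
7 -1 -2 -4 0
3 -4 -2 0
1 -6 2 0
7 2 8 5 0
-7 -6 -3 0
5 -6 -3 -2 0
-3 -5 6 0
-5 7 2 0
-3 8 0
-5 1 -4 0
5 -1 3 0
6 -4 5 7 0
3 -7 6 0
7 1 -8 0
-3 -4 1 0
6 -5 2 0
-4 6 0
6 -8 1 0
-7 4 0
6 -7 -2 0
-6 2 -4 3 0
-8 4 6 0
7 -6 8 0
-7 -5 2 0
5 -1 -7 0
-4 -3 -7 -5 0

Branch on x1: set x1 = True.
Branch on x3: set x3 = False.
(x5) alone gives x5 = True.
Branch on x4: set x4 = False.
(¬x7) alone gives x7 = False.
(x2) alone gives x2 = True.
Branch on x8: set x8 = True.
(x6) alone gives x6 = True.
This assignment satisfies each clause.

x1: True; x2: True; x3: False; x4: False; x5: True; x6: True; x7: False; x8: True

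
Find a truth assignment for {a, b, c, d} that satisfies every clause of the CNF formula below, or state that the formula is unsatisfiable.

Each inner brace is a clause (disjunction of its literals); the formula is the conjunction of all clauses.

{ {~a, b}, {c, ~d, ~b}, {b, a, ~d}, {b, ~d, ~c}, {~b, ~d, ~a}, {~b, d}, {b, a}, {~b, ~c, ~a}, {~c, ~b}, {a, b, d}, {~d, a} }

UNSATISFIABLE

Case a = 0:
Unit clause (b) forces b = 1.
Unit clause (d) forces d = 1.
Now (~d) is unsatisfied and unit — conflict.
Backtrack on a: now try a = 1.
Unit clause (b) forces b = 1.
Unit clause (~d) forces d = 0.
Now (d) is unsatisfied and unit — conflict.
Either choice for a ends in contradiction.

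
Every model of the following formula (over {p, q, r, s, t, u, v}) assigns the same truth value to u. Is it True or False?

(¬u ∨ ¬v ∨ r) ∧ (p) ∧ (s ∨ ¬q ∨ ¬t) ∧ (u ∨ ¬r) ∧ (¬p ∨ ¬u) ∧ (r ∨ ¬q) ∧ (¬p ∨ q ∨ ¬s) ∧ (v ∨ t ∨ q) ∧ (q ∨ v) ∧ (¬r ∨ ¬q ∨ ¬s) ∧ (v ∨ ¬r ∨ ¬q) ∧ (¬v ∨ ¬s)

Suppose u = True.
(p) alone gives p = True.
That conflicts with the unit clause (¬p).
So every satisfying assignment has u = False.

False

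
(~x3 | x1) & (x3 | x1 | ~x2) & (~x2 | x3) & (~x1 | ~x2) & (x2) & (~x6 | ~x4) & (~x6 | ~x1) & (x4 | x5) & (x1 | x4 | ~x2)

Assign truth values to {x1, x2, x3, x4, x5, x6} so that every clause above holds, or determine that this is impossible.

UNSATISFIABLE

The clause (x2) is unit, so x2 = 1.
The clause (x3) is unit, so x3 = 1.
The clause (x1) is unit, so x1 = 1.
Now (~x1) is unsatisfied and unit — conflict.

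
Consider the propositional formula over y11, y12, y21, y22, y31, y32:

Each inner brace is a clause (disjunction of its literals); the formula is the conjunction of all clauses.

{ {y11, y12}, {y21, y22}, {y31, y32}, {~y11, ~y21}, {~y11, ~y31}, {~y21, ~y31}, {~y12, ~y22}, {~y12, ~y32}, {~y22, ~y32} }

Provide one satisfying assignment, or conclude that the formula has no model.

Suppose y11 = 1.
From the singleton clause (~y21), y21 = 0.
From the singleton clause (y22), y22 = 1.
From the singleton clause (~y31), y31 = 0.
From the singleton clause (y32), y32 = 1.
That conflicts with the unit clause (~y32).
That branch fails; take y11 = 0 instead.
From the singleton clause (y12), y12 = 1.
From the singleton clause (~y22), y22 = 0.
From the singleton clause (y21), y21 = 1.
From the singleton clause (~y31), y31 = 0.
From the singleton clause (y32), y32 = 1.
That conflicts with the unit clause (~y32).
Both values of y11 lead to a conflict.

UNSATISFIABLE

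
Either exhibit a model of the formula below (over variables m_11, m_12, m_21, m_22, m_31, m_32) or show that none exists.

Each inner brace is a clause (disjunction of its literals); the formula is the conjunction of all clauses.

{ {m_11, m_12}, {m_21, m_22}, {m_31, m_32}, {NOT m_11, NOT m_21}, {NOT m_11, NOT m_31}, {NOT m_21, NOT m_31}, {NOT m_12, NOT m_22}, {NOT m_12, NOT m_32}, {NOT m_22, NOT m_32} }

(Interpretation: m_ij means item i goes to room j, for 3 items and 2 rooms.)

Try m_11 = true.
The clause (NOT m_21) is unit, so m_21 = false.
The clause (m_22) is unit, so m_22 = true.
The clause (NOT m_31) is unit, so m_31 = false.
The clause (m_32) is unit, so m_32 = true.
That conflicts with the unit clause (NOT m_32).
So m_11 must be the other value — set m_11 = false.
The clause (m_12) is unit, so m_12 = true.
The clause (NOT m_22) is unit, so m_22 = false.
The clause (m_21) is unit, so m_21 = true.
The clause (NOT m_31) is unit, so m_31 = false.
The clause (m_32) is unit, so m_32 = true.
That conflicts with the unit clause (NOT m_32).
Either choice for m_11 ends in contradiction.

UNSATISFIABLE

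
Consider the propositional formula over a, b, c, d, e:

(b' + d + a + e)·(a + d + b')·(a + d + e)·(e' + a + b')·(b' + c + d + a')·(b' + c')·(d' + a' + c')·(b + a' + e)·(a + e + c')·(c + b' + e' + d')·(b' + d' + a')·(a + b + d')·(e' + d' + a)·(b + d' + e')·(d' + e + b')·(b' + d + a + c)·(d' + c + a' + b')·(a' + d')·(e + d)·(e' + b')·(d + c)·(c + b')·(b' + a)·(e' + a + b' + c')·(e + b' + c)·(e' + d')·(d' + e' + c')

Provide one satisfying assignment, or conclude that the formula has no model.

Try b = 0.
Try a = 0.
The clause (d') is unit, so d = 0.
The clause (e) is unit, so e = 1.
The clause (c) is unit, so c = 1.
Every clause now holds.

a: 0,  b: 0,  c: 1,  d: 0,  e: 1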